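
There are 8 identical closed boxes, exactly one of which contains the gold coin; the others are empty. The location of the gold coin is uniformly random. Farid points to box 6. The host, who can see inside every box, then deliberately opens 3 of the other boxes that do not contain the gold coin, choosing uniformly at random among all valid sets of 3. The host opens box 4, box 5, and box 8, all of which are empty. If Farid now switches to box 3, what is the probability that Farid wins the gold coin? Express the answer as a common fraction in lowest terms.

Apply Bayes' rule, conditioning on where the gold coin actually is.
If it is in any of boxes 1, 2, 3, and 7 (prior 1/8 each): the host has 20 equally likely choices, so probability 1/20; weight (1/8)·(1/20) = 1/160 each.
If it is in any of boxes 4, 5, and 8 (prior 1/8 each): that box was opened and seen not to hold the prize — ruled out; weight (1/8)·0 = 0 each.
If it is in box 6 (prior 1/8): the host has 35 equally likely choices, so probability 1/35; weight (1/8)·(1/35) = 1/280.
The weights sum to 1/35.
So P(the gold coin in box 3 | the host opened box 4, box 5, and box 8) = (1/160) / (1/35) = 7/32.

7/32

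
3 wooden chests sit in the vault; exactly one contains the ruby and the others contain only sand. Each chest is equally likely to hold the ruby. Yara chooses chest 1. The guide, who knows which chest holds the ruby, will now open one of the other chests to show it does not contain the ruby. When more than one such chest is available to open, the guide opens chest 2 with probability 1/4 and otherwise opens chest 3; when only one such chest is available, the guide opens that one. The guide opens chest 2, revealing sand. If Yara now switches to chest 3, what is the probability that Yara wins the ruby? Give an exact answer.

4/5

Condition on the true location of the ruby.
If it is in chest 1 (prior 1/3): chest 2 is available, opened with probability 1/4; weight (1/3)·(1/4) = 1/12.
If it is in chest 2 (prior 1/3): the guide opened chest 2, so this case is ruled out; weight (1/3)·0 = 0.
If it is in chest 3 (prior 1/3): only chest 2 is available, probability 1; weight (1/3)·1 = 1/3.
The weights sum to 5/12.
So P(the ruby in chest 3 | the guide opened chest 2) = (1/3) / (5/12) = 4/5.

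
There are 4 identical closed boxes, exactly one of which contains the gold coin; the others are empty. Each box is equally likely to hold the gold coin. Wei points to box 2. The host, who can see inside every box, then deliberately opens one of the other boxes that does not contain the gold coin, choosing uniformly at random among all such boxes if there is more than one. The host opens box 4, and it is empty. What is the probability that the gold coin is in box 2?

Condition on the true location of the gold coin.
If it is in either of boxes 1 and 3 (prior 1/4 each): the host has 2 equally likely choices, so probability 1/2; weight (1/4)·(1/2) = 1/8 each.
If it is in box 2 (prior 1/4): the host has 3 equally likely choices, so probability 1/3; weight (1/4)·(1/3) = 1/12.
If it is in box 4 (prior 1/4): the host opened box 4, so this case is ruled out; weight (1/4)·0 = 0.
The weights sum to 1/3.
So P(the gold coin in box 2 | the host opened box 4) = (1/12) / (1/3) = 1/4.

1/4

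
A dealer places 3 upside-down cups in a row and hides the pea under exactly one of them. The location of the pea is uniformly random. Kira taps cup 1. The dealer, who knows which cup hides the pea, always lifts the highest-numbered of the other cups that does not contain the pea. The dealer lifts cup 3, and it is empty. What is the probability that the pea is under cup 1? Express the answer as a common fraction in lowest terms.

1/2

Consider each possible location of the pea in turn.
If it is under either of cups 1 and 2 (prior 1/3 each): cup 3 is the highest-numbered option available, probability 1; weight (1/3)·1 = 1/3 each.
If it is under cup 3 (prior 1/3): the dealer opened cup 3, so this case is ruled out; weight (1/3)·0 = 0.
The weights sum to 2/3.
So P(the pea under cup 1 | the dealer opened cup 3) = (1/3) / (2/3) = 1/2.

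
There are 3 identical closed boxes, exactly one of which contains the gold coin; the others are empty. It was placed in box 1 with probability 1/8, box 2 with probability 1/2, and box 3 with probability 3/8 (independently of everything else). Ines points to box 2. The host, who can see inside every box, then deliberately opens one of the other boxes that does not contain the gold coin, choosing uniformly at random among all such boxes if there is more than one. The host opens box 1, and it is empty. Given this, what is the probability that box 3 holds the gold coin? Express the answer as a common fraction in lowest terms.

3/5

Apply Bayes' rule, conditioning on where the gold coin actually is.
If it is in box 1 (prior 1/8): the host opened box 1, so this case is ruled out; weight (1/8)·0 = 0.
If it is in box 2 (prior 1/2): the host has 2 equally likely choices, so probability 1/2; weight (1/2)·(1/2) = 1/4.
If it is in box 3 (prior 3/8): the host has no choice, probability 1; weight (3/8)·1 = 3/8.
The weights sum to 5/8.
So P(the gold coin in box 3 | the host opened box 1) = (3/8) / (5/8) = 3/5.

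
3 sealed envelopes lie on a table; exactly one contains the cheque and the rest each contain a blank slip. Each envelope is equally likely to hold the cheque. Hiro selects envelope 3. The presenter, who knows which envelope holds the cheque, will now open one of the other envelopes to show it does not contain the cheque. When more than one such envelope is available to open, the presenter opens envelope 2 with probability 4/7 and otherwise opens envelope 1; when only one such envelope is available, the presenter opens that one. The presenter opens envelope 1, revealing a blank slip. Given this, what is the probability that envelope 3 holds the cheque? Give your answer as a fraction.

3/10

Apply Bayes' rule, conditioning on where the cheque actually is.
If it is in envelope 1 (prior 1/3): the presenter opened envelope 1, so this case is ruled out; weight (1/3)·0 = 0.
If it is in envelope 2 (prior 1/3): only envelope 1 is available, probability 1; weight (1/3)·1 = 1/3.
If it is in envelope 3 (prior 1/3): envelope 2 is available but not opened, probability 3/7; weight (1/3)·(3/7) = 1/7.
The weights sum to 10/21.
So P(the cheque in envelope 3 | the presenter opened envelope 1) = (1/7) / (10/21) = 3/10.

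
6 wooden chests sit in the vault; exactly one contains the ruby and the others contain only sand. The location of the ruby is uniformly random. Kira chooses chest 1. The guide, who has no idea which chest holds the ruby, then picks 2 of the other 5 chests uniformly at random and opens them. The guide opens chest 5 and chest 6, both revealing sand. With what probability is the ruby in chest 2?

Consider each possible location of the ruby in turn.
If it is in any of chests 1, 2, 3, and 4 (prior 1/6 each): the guide picks exactly this set with probability 1/10 regardless, and none is the prize; weight (1/6)·(1/10) = 1/60 each.
If it is in either of chests 5 and 6 (prior 1/6 each): that chest was opened and seen not to hold the prize — ruled out; weight (1/6)·0 = 0 each.
The weights sum to 1/15.
So P(the ruby in chest 2 | the guide opened chest 5 and chest 6) = (1/60) / (1/15) = 1/4.

1/4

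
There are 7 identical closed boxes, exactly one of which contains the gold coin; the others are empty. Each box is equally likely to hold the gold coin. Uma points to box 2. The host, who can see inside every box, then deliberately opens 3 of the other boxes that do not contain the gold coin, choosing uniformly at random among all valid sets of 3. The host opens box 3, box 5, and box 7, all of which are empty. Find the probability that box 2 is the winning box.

1/7

Apply Bayes' rule, conditioning on where the gold coin actually is.
If it is in any of boxes 1, 4, and 6 (prior 1/7 each): the host has 10 equally likely choices, so probability 1/10; weight (1/7)·(1/10) = 1/70 each.
If it is in box 2 (prior 1/7): the host has 20 equally likely choices, so probability 1/20; weight (1/7)·(1/20) = 1/140.
If it is in any of boxes 3, 5, and 7 (prior 1/7 each): that box was opened and seen not to hold the prize — ruled out; weight (1/7)·0 = 0 each.
The weights sum to 1/20.
So P(the gold coin in box 2 | the host opened box 3, box 5, and box 7) = (1/140) / (1/20) = 1/7.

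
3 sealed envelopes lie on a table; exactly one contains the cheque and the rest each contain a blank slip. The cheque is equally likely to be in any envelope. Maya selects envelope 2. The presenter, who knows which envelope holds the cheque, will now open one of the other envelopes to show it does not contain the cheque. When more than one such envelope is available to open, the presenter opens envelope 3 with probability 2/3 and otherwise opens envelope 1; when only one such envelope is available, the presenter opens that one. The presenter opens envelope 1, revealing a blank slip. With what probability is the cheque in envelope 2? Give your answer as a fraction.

1/4

Condition on the true location of the cheque.
If it is in envelope 1 (prior 1/3): the presenter opened envelope 1, so this case is ruled out; weight (1/3)·0 = 0.
If it is in envelope 2 (prior 1/3): envelope 3 is available but not opened, probability 1/3; weight (1/3)·(1/3) = 1/9.
If it is in envelope 3 (prior 1/3): only envelope 1 is available, probability 1; weight (1/3)·1 = 1/3.
The weights sum to 4/9.
So P(the cheque in envelope 2 | the presenter opened envelope 1) = (1/9) / (4/9) = 1/4.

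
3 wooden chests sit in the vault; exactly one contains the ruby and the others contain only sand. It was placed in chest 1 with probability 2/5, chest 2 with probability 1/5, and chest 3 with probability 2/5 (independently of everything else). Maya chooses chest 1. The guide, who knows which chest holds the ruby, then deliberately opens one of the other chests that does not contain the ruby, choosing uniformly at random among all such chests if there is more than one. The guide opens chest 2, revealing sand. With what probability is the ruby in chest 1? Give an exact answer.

1/3

Condition on the true location of the ruby.
If it is in chest 1 (prior 2/5): the guide has 2 equally likely choices, so probability 1/2; weight (2/5)·(1/2) = 1/5.
If it is in chest 2 (prior 1/5): the guide opened chest 2, so this case is ruled out; weight (1/5)·0 = 0.
If it is in chest 3 (prior 2/5): the guide has no choice, probability 1; weight (2/5)·1 = 2/5.
The weights sum to 3/5.
So P(the ruby in chest 1 | the guide opened chest 2) = (1/5) / (3/5) = 1/3.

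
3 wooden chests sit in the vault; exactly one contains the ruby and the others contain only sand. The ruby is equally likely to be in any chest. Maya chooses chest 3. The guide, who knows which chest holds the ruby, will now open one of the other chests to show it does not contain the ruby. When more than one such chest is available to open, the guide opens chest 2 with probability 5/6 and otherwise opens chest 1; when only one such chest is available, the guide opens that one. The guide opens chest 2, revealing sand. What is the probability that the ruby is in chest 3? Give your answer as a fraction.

5/11

Consider each possible location of the ruby in turn.
If it is in chest 1 (prior 1/3): only chest 2 is available, probability 1; weight (1/3)·1 = 1/3.
If it is in chest 2 (prior 1/3): the guide opened chest 2, so this case is ruled out; weight (1/3)·0 = 0.
If it is in chest 3 (prior 1/3): chest 2 is available, opened with probability 5/6; weight (1/3)·(5/6) = 5/18.
The weights sum to 11/18.
So P(the ruby in chest 3 | the guide opened chest 2) = (5/18) / (11/18) = 5/11.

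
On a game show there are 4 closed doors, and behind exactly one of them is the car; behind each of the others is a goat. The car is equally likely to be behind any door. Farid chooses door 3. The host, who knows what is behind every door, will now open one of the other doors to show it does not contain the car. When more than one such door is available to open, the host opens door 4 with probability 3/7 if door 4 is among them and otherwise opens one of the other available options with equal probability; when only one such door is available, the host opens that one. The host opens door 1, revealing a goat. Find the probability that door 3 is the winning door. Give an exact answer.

Apply Bayes' rule, conditioning on where the car actually is.
If it is behind door 1 (prior 1/4): the host opened door 1, so this case is ruled out; weight (1/4)·0 = 0.
If it is behind door 2 (prior 1/4): door 4 is available but not opened, probability 4/7; weight (1/4)·(4/7) = 1/7.
If it is behind door 3 (prior 1/4): door 4 is available but not opened; door 1 gets probability (1 − 3/7)/2 = 2/7; weight (1/4)·(2/7) = 1/14.
If it is behind door 4 (prior 1/4): door 4 holds the prize so is unavailable; the host chooses uniformly among the 2 others, probability 1/2; weight (1/4)·(1/2) = 1/8.
The weights sum to 19/56.
So P(the car behind door 3 | the host opened door 1) = (1/14) / (19/56) = 4/19.

4/19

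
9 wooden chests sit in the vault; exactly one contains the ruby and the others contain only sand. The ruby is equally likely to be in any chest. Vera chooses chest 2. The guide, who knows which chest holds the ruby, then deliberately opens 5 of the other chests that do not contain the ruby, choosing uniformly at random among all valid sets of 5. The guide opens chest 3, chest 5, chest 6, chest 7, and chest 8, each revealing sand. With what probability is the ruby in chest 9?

Condition on the true location of the ruby.
If it is in any of chests 1, 4, and 9 (prior 1/9 each): the guide has 21 equally likely choices, so probability 1/21; weight (1/9)·(1/21) = 1/189 each.
If it is in chest 2 (prior 1/9): the guide has 56 equally likely choices, so probability 1/56; weight (1/9)·(1/56) = 1/504.
If it is in any of chests 3, 5, 6, 7, and 8 (prior 1/9 each): that chest was opened and seen not to hold the prize — ruled out; weight (1/9)·0 = 0 each.
The weights sum to 1/56.
So P(the ruby in chest 9 | the guide opened chest 3, chest 5, chest 6, chest 7, and chest 8) = (1/189) / (1/56) = 8/27.

8/27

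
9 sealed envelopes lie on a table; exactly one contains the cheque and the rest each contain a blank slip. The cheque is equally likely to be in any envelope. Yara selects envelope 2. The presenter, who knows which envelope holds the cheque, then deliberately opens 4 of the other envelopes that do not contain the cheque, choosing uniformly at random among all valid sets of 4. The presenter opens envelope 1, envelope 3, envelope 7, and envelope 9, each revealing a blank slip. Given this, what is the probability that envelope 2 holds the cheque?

Condition on the true location of the cheque.
If it is in any of envelopes 1, 3, 7, and 9 (prior 1/9 each): that envelope was opened and seen not to hold the prize — ruled out; weight (1/9)·0 = 0 each.
If it is in envelope 2 (prior 1/9): the presenter has 70 equally likely choices, so probability 1/70; weight (1/9)·(1/70) = 1/630.
If it is in any of envelopes 4, 5, 6, and 8 (prior 1/9 each): the presenter has 35 equally likely choices, so probability 1/35; weight (1/9)·(1/35) = 1/315 each.
The weights sum to 1/70.
So P(the cheque in envelope 2 | the presenter opened envelope 1, envelope 3, envelope 7, and envelope 9) = (1/630) / (1/70) = 1/9.

1/9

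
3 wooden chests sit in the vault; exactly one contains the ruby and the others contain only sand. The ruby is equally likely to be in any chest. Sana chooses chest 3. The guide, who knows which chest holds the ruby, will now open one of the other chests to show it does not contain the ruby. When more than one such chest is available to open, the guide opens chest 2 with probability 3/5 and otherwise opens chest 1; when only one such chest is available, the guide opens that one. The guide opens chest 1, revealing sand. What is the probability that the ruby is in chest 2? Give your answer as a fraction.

Condition on the true location of the ruby.
If it is in chest 1 (prior 1/3): the guide opened chest 1, so this case is ruled out; weight (1/3)·0 = 0.
If it is in chest 2 (prior 1/3): only chest 1 is available, probability 1; weight (1/3)·1 = 1/3.
If it is in chest 3 (prior 1/3): chest 2 is available but not opened, probability 2/5; weight (1/3)·(2/5) = 2/15.
The weights sum to 7/15.
So P(the ruby in chest 2 | the guide opened chest 1) = (1/3) / (7/15) = 5/7.

5/7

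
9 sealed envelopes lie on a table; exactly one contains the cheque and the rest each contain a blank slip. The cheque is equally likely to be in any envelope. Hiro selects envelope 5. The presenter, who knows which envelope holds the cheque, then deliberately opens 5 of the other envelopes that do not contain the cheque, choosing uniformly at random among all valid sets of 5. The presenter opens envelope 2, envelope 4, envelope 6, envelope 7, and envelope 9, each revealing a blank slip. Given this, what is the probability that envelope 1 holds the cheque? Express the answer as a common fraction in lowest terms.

Apply Bayes' rule, conditioning on where the cheque actually is.
If it is in any of envelopes 1, 3, and 8 (prior 1/9 each): the presenter has 21 equally likely choices, so probability 1/21; weight (1/9)·(1/21) = 1/189 each.
If it is in any of envelopes 2, 4, 6, 7, and 9 (prior 1/9 each): that envelope was opened and seen not to hold the prize — ruled out; weight (1/9)·0 = 0 each.
If it is in envelope 5 (prior 1/9): the presenter has 56 equally likely choices, so probability 1/56; weight (1/9)·(1/56) = 1/504.
The weights sum to 1/56.
So P(the cheque in envelope 1 | the presenter opened envelope 2, envelope 4, envelope 6, envelope 7, and envelope 9) = (1/189) / (1/56) = 8/27.

8/27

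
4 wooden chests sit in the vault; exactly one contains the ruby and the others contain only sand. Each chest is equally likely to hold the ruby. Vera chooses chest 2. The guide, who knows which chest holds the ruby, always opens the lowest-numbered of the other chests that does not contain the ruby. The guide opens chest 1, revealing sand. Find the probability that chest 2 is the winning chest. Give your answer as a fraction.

1/3

Consider each possible location of the ruby in turn.
If it is in chest 1 (prior 1/4): the guide opened chest 1, so this case is ruled out; weight (1/4)·0 = 0.
If it is in any of chests 2, 3, and 4 (prior 1/4 each): chest 1 is the lowest-numbered option available, probability 1; weight (1/4)·1 = 1/4 each.
The weights sum to 3/4.
So P(the ruby in chest 2 | the guide opened chest 1) = (1/4) / (3/4) = 1/3.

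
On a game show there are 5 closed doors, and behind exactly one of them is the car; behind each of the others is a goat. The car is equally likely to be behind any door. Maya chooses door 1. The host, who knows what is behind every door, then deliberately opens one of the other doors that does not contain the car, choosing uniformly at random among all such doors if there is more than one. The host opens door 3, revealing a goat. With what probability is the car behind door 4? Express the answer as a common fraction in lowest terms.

Consider each possible location of the car in turn.
If it is behind door 1 (prior 1/5): the host has 4 equally likely choices, so probability 1/4; weight (1/5)·(1/4) = 1/20.
If it is behind any of doors 2, 4, and 5 (prior 1/5 each): the host has 3 equally likely choices, so probability 1/3; weight (1/5)·(1/3) = 1/15 each.
If it is behind door 3 (prior 1/5): the host opened door 3, so this case is ruled out; weight (1/5)·0 = 0.
The weights sum to 1/4.
So P(the car behind door 4 | the host opened door 3) = (1/15) / (1/4) = 4/15.

4/15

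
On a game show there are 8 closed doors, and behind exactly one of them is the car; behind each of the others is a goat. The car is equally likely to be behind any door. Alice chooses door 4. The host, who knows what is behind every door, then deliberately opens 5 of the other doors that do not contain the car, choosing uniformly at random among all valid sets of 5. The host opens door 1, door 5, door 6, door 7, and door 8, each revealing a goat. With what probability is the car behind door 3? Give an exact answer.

7/16

Condition on the true location of the car.
If it is behind any of doors 1, 5, 6, 7, and 8 (prior 1/8 each): that door was opened and seen not to hold the prize — ruled out; weight (1/8)·0 = 0 each.
If it is behind either of doors 2 and 3 (prior 1/8 each): the host has 6 equally likely choices, so probability 1/6; weight (1/8)·(1/6) = 1/48 each.
If it is behind door 4 (prior 1/8): the host has 21 equally likely choices, so probability 1/21; weight (1/8)·(1/21) = 1/168.
The weights sum to 1/21.
So P(the car behind door 3 | the host opened door 1, door 5, door 6, door 7, and door 8) = (1/48) / (1/21) = 7/16.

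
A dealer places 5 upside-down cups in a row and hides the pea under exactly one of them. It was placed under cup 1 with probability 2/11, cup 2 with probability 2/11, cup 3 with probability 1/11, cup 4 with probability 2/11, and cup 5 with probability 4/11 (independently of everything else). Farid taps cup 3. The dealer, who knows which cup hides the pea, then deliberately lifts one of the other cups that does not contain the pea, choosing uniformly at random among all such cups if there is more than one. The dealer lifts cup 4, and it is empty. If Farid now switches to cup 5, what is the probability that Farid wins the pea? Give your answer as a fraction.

16/35

Condition on the true location of the pea.
If it is under either of cups 1 and 2 (prior 2/11 each): the dealer has 3 equally likely choices, so probability 1/3; weight (2/11)·(1/3) = 2/33 each.
If it is under cup 3 (prior 1/11): the dealer has 4 equally likely choices, so probability 1/4; weight (1/11)·(1/4) = 1/44.
If it is under cup 4 (prior 2/11): the dealer opened cup 4, so this case is ruled out; weight (2/11)·0 = 0.
If it is under cup 5 (prior 4/11): the dealer has 3 equally likely choices, so probability 1/3; weight (4/11)·(1/3) = 4/33.
The weights sum to 35/132.
So P(the pea under cup 5 | the dealer opened cup 4) = (4/33) / (35/132) = 16/35.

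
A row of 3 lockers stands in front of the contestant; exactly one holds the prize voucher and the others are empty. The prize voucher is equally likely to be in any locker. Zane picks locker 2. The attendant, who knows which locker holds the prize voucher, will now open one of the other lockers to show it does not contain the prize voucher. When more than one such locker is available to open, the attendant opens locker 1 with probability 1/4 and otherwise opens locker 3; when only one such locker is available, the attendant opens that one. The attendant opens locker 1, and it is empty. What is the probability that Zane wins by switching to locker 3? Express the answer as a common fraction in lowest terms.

4/5

Apply Bayes' rule, conditioning on where the prize voucher actually is.
If it is in locker 1 (prior 1/3): the attendant opened locker 1, so this case is ruled out; weight (1/3)·0 = 0.
If it is in locker 2 (prior 1/3): locker 1 is available, opened with probability 1/4; weight (1/3)·(1/4) = 1/12.
If it is in locker 3 (prior 1/3): only locker 1 is available, probability 1; weight (1/3)·1 = 1/3.
The weights sum to 5/12.
So P(the prize voucher in locker 3 | the attendant opened locker 1) = (1/3) / (5/12) = 4/5.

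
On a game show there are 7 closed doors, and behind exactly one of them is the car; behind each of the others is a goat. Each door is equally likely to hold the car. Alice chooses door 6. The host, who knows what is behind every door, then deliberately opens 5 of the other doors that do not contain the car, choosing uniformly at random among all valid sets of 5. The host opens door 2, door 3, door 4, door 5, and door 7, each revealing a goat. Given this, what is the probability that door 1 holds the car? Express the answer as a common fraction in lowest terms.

Consider each possible location of the car in turn.
If it is behind door 1 (prior 1/7): the host has no choice, probability 1; weight (1/7)·1 = 1/7.
If it is behind any of doors 2, 3, 4, 5, and 7 (prior 1/7 each): that door was opened and seen not to hold the prize — ruled out; weight (1/7)·0 = 0 each.
If it is behind door 6 (prior 1/7): the host has 6 equally likely choices, so probability 1/6; weight (1/7)·(1/6) = 1/42.
The weights sum to 1/6.
So P(the car behind door 1 | the host opened door 2, door 3, door 4, door 5, and door 7) = (1/7) / (1/6) = 6/7.

6/7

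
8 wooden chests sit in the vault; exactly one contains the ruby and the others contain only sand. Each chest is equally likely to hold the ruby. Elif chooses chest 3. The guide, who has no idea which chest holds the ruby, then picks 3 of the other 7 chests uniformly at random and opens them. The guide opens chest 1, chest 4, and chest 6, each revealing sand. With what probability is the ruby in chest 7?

1/5

Consider each possible location of the ruby in turn.
If it is in any of chests 1, 4, and 6 (prior 1/8 each): that chest was opened and seen not to hold the prize — ruled out; weight (1/8)·0 = 0 each.
If it is in any of chests 2, 3, 5, 7, and 8 (prior 1/8 each): the guide picks exactly this set with probability 1/35 regardless, and none is the prize; weight (1/8)·(1/35) = 1/280 each.
The weights sum to 1/56.
So P(the ruby in chest 7 | the guide opened chest 1, chest 4, and chest 6) = (1/280) / (1/56) = 1/5.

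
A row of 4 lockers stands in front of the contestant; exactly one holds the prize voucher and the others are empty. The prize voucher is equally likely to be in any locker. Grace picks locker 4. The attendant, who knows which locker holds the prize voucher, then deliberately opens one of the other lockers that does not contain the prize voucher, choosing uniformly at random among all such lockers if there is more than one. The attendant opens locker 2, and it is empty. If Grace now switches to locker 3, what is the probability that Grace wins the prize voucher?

Condition on the true location of the prize voucher.
If it is in either of lockers 1 and 3 (prior 1/4 each): the attendant has 2 equally likely choices, so probability 1/2; weight (1/4)·(1/2) = 1/8 each.
If it is in locker 2 (prior 1/4): the attendant opened locker 2, so this case is ruled out; weight (1/4)·0 = 0.
If it is in locker 4 (prior 1/4): the attendant has 3 equally likely choices, so probability 1/3; weight (1/4)·(1/3) = 1/12.
The weights sum to 1/3.
So P(the prize voucher in locker 3 | the attendant opened locker 2) = (1/8) / (1/3) = 3/8.

3/8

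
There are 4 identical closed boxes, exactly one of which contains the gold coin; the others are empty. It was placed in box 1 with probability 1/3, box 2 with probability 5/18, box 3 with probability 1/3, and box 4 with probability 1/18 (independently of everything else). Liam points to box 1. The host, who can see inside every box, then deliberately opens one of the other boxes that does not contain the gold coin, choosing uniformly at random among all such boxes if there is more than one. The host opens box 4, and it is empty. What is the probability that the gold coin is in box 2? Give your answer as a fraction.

Consider each possible location of the gold coin in turn.
If it is in box 1 (prior 1/3): the host has 3 equally likely choices, so probability 1/3; weight (1/3)·(1/3) = 1/9.
If it is in box 2 (prior 5/18): the host has 2 equally likely choices, so probability 1/2; weight (5/18)·(1/2) = 5/36.
If it is in box 3 (prior 1/3): the host has 2 equally likely choices, so probability 1/2; weight (1/3)·(1/2) = 1/6.
If it is in box 4 (prior 1/18): the host opened box 4, so this case is ruled out; weight (1/18)·0 = 0.
The weights sum to 5/12.
So P(the gold coin in box 2 | the host opened box 4) = (5/36) / (5/12) = 1/3.

1/3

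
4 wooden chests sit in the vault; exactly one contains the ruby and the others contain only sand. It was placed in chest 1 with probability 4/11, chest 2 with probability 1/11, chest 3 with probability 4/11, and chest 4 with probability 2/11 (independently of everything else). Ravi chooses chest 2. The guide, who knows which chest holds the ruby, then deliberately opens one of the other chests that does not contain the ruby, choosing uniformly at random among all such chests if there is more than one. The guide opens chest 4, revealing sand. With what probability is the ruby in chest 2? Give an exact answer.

Apply Bayes' rule, conditioning on where the ruby actually is.
If it is in either of chests 1 and 3 (prior 4/11 each): the guide has 2 equally likely choices, so probability 1/2; weight (4/11)·(1/2) = 2/11 each.
If it is in chest 2 (prior 1/11): the guide has 3 equally likely choices, so probability 1/3; weight (1/11)·(1/3) = 1/33.
If it is in chest 4 (prior 2/11): the guide opened chest 4, so this case is ruled out; weight (2/11)·0 = 0.
The weights sum to 13/33.
So P(the ruby in chest 2 | the guide opened chest 4) = (1/33) / (13/33) = 1/13.

1/13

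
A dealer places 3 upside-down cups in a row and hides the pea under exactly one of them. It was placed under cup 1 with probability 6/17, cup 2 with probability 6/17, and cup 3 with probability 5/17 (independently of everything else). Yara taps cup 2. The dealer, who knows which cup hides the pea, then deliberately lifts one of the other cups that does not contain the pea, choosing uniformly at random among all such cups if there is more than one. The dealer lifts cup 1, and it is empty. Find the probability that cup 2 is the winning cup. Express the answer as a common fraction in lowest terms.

Apply Bayes' rule, conditioning on where the pea actually is.
If it is under cup 1 (prior 6/17): the dealer opened cup 1, so this case is ruled out; weight (6/17)·0 = 0.
If it is under cup 2 (prior 6/17): the dealer has 2 equally likely choices, so probability 1/2; weight (6/17)·(1/2) = 3/17.
If it is under cup 3 (prior 5/17): the dealer has no choice, probability 1; weight (5/17)·1 = 5/17.
The weights sum to 8/17.
So P(the pea under cup 2 | the dealer opened cup 1) = (3/17) / (8/17) = 3/8.

3/8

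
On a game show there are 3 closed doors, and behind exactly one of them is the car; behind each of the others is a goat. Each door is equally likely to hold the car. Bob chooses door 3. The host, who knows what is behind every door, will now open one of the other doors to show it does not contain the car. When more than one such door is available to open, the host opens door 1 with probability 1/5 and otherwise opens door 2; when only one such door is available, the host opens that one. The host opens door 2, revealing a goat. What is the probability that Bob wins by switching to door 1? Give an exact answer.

Consider each possible location of the car in turn.
If it is behind door 1 (prior 1/3): only door 2 is available, probability 1; weight (1/3)·1 = 1/3.
If it is behind door 2 (prior 1/3): the host opened door 2, so this case is ruled out; weight (1/3)·0 = 0.
If it is behind door 3 (prior 1/3): door 1 is available but not opened, probability 4/5; weight (1/3)·(4/5) = 4/15.
The weights sum to 3/5.
So P(the car behind door 1 | the host opened door 2) = (1/3) / (3/5) = 5/9.

5/9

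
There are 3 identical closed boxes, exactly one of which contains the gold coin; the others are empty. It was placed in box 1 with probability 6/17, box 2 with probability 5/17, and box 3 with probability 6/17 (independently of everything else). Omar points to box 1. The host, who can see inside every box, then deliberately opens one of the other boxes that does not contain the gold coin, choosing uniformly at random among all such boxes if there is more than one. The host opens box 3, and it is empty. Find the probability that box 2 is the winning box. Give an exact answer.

Apply Bayes' rule, conditioning on where the gold coin actually is.
If it is in box 1 (prior 6/17): the host has 2 equally likely choices, so probability 1/2; weight (6/17)·(1/2) = 3/17.
If it is in box 2 (prior 5/17): the host has no choice, probability 1; weight (5/17)·1 = 5/17.
If it is in box 3 (prior 6/17): the host opened box 3, so this case is ruled out; weight (6/17)·0 = 0.
The weights sum to 8/17.
So P(the gold coin in box 2 | the host opened box 3) = (5/17) / (8/17) = 5/8.

5/8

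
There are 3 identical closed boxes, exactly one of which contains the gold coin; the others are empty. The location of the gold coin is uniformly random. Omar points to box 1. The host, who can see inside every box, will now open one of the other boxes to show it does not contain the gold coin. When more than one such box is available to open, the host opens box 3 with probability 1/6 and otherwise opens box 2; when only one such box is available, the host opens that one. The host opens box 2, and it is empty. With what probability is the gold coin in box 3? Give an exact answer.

Apply Bayes' rule, conditioning on where the gold coin actually is.
If it is in box 1 (prior 1/3): box 3 is available but not opened, probability 5/6; weight (1/3)·(5/6) = 5/18.
If it is in box 2 (prior 1/3): the host opened box 2, so this case is ruled out; weight (1/3)·0 = 0.
If it is in box 3 (prior 1/3): only box 2 is available, probability 1; weight (1/3)·1 = 1/3.
The weights sum to 11/18.
So P(the gold coin in box 3 | the host opened box 2) = (1/3) / (11/18) = 6/11.

6/11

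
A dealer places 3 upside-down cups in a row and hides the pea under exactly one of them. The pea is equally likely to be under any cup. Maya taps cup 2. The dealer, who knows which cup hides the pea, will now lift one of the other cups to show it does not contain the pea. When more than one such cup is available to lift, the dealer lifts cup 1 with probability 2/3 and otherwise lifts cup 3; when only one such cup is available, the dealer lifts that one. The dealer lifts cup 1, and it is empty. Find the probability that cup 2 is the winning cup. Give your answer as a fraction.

2/5

Apply Bayes' rule, conditioning on where the pea actually is.
If it is under cup 1 (prior 1/3): the dealer opened cup 1, so this case is ruled out; weight (1/3)·0 = 0.
If it is under cup 2 (prior 1/3): cup 1 is available, opened with probability 2/3; weight (1/3)·(2/3) = 2/9.
If it is under cup 3 (prior 1/3): only cup 1 is available, probability 1; weight (1/3)·1 = 1/3.
The weights sum to 5/9.
So P(the pea under cup 2 | the dealer opened cup 1) = (2/9) / (5/9) = 2/5.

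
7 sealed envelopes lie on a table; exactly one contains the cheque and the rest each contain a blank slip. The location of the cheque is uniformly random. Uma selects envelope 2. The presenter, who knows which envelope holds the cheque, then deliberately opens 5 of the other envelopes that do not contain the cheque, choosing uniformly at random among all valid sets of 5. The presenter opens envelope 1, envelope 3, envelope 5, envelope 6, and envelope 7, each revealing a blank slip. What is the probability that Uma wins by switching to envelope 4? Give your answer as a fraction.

Condition on the true location of the cheque.
If it is in any of envelopes 1, 3, 5, 6, and 7 (prior 1/7 each): that envelope was opened and seen not to hold the prize — ruled out; weight (1/7)·0 = 0 each.
If it is in envelope 2 (prior 1/7): the presenter has 6 equally likely choices, so probability 1/6; weight (1/7)·(1/6) = 1/42.
If it is in envelope 4 (prior 1/7): the presenter has no choice, probability 1; weight (1/7)·1 = 1/7.
The weights sum to 1/6.
So P(the cheque in envelope 4 | the presenter opened envelope 1, envelope 3, envelope 5, envelope 6, and envelope 7) = (1/7) / (1/6) = 6/7.

6/7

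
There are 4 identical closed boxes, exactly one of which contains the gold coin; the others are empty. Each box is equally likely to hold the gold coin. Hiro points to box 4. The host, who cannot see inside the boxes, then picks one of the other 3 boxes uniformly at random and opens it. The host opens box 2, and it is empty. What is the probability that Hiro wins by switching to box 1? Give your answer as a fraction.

Consider each possible location of the gold coin in turn.
If it is in any of boxes 1, 3, and 4 (prior 1/4 each): the host picks box 2 with probability 1/3 regardless, and it is not the prize; weight (1/4)·(1/3) = 1/12 each.
If it is in box 2 (prior 1/4): the host opened box 2, so this case is ruled out; weight (1/4)·0 = 0.
The weights sum to 1/4.
So P(the gold coin in box 1 | the host opened box 2) = (1/12) / (1/4) = 1/3.

1/3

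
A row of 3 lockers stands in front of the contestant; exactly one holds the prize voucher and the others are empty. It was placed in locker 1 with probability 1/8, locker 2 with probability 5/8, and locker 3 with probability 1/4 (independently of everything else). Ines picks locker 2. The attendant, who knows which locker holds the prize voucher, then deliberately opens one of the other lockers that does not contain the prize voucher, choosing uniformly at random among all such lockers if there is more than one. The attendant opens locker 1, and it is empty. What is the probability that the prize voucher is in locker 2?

5/9

Apply Bayes' rule, conditioning on where the prize voucher actually is.
If it is in locker 1 (prior 1/8): the attendant opened locker 1, so this case is ruled out; weight (1/8)·0 = 0.
If it is in locker 2 (prior 5/8): the attendant has 2 equally likely choices, so probability 1/2; weight (5/8)·(1/2) = 5/16.
If it is in locker 3 (prior 1/4): the attendant has no choice, probability 1; weight (1/4)·1 = 1/4.
The weights sum to 9/16.
So P(the prize voucher in locker 2 | the attendant opened locker 1) = (5/16) / (9/16) = 5/9.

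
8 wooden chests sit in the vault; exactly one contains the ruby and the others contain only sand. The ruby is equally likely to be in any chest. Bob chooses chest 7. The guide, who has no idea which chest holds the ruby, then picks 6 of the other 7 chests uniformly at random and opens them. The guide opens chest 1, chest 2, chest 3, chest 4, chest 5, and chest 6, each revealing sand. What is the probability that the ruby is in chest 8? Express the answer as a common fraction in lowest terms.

Apply Bayes' rule, conditioning on where the ruby actually is.
If it is in any of chests 1, 2, 3, 4, 5, and 6 (prior 1/8 each): that chest was opened and seen not to hold the prize — ruled out; weight (1/8)·0 = 0 each.
If it is in either of chests 7 and 8 (prior 1/8 each): the guide picks exactly this set with probability 1/7 regardless, and none is the prize; weight (1/8)·(1/7) = 1/56 each.
The weights sum to 1/28.
So P(the ruby in chest 8 | the guide opened chest 1, chest 2, chest 3, chest 4, chest 5, and chest 6) = (1/56) / (1/28) = 1/2.

1/2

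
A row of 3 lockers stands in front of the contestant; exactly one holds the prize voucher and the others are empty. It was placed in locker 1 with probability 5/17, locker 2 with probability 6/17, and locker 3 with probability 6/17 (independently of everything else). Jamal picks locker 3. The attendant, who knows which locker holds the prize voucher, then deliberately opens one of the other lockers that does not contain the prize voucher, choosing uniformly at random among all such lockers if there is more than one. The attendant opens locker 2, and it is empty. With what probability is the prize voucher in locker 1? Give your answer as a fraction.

5/8

Consider each possible location of the prize voucher in turn.
If it is in locker 1 (prior 5/17): the attendant has no choice, probability 1; weight (5/17)·1 = 5/17.
If it is in locker 2 (prior 6/17): the attendant opened locker 2, so this case is ruled out; weight (6/17)·0 = 0.
If it is in locker 3 (prior 6/17): the attendant has 2 equally likely choices, so probability 1/2; weight (6/17)·(1/2) = 3/17.
The weights sum to 8/17.
So P(the prize voucher in locker 1 | the attendant opened locker 2) = (5/17) / (8/17) = 5/8.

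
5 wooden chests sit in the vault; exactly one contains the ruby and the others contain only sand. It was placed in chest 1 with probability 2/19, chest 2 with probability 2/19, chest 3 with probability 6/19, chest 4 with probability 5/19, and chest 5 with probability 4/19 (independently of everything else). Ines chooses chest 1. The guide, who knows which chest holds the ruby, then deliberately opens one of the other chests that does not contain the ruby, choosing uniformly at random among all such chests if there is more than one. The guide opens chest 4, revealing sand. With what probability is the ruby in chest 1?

1/9

Condition on the true location of the ruby.
If it is in chest 1 (prior 2/19): the guide has 4 equally likely choices, so probability 1/4; weight (2/19)·(1/4) = 1/38.
If it is in chest 2 (prior 2/19): the guide has 3 equally likely choices, so probability 1/3; weight (2/19)·(1/3) = 2/57.
If it is in chest 3 (prior 6/19): the guide has 3 equally likely choices, so probability 1/3; weight (6/19)·(1/3) = 2/19.
If it is in chest 4 (prior 5/19): the guide opened chest 4, so this case is ruled out; weight (5/19)·0 = 0.
If it is in chest 5 (prior 4/19): the guide has 3 equally likely choices, so probability 1/3; weight (4/19)·(1/3) = 4/57.
The weights sum to 9/38.
So P(the ruby in chest 1 | the guide opened chest 4) = (1/38) / (9/38) = 1/9.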